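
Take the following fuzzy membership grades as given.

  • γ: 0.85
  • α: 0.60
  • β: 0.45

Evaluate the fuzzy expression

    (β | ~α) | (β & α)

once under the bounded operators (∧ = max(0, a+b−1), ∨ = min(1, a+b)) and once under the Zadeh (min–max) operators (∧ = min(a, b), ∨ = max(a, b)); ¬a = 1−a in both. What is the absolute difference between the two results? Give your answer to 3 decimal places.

Under bounded:
  ~α = 1 − 0.60 = 0.40
  β | ~α = min(1, a+b) on (0.45, 0.40) = 0.85
  β & α = max(0, a+b−1) on (0.45, 0.60) = 0.05
  (β | ~α) | (β & α) = min(1, a+b) on (0.85, 0.05) = 0.90
  → value = 0.9000
Under Zadeh (min–max):
  ~α = 1 − 0.60 = 0.40
  β | ~α = max(a, b) on (0.45, 0.40) = 0.45
  β & α = min(a, b) on (0.45, 0.60) = 0.45
  (β | ~α) | (β & α) = max(a, b) on (0.45, 0.45) = 0.45
  → value = 0.4500
|0.9000 − 0.4500| = 0.450

0.450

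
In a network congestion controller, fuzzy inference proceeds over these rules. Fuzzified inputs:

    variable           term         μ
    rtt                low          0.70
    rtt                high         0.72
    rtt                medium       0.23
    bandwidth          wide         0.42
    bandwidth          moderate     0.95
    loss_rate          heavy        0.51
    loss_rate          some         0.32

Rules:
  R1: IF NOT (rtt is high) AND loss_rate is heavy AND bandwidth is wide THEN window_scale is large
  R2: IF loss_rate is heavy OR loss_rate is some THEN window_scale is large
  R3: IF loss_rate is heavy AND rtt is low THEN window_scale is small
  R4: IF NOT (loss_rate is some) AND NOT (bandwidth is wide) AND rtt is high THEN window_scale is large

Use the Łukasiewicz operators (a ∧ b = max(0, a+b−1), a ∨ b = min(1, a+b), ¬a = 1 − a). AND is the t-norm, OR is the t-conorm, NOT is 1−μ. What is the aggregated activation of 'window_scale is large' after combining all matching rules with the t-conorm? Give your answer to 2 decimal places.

R1: ¬high=1−0.72=0.28, heavy=0.51, wide=0.42; AND[max(0, a+b−1)] → w = 0.00
R2: heavy=0.51, some=0.32; OR[min(1, a+b)] → w = 0.83
R3: heavy=0.51, low=0.70; AND[max(0, a+b−1)] → w = 0.21
R4: ¬some=1−0.32=0.68, ¬wide=1−0.42=0.58, high=0.72; AND[max(0, a+b−1)] → w = 0.00
Rules with consequent 'large': {R1, R2, R4} → strengths 0.00, 0.83, 0.00
Aggregate via t-conorm [min(1, a+b)]: 0.83

0.83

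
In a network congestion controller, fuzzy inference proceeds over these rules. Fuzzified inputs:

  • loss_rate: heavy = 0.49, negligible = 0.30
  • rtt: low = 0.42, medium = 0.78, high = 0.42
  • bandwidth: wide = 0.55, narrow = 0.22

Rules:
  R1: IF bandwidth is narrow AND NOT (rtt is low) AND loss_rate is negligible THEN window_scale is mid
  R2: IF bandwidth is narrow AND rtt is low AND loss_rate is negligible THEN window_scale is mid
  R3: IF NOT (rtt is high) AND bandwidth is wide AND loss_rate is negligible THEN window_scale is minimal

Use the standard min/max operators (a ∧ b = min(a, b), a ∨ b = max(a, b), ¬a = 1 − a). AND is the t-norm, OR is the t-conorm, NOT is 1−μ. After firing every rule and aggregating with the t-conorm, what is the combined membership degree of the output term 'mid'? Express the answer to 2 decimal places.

R1: narrow=0.22, ¬low=1−0.42=0.58, negligible=0.30; AND[min(a, b)] → w = 0.22
R2: narrow=0.22, low=0.42, negligible=0.30; AND[min(a, b)] → w = 0.22
R3: ¬high=1−0.42=0.58, wide=0.55, negligible=0.30; AND[min(a, b)] → w = 0.30
Rules with consequent 'mid': {R1, R2} → strengths 0.22, 0.22
Aggregate via t-conorm [max(a, b)]: 0.22

0.22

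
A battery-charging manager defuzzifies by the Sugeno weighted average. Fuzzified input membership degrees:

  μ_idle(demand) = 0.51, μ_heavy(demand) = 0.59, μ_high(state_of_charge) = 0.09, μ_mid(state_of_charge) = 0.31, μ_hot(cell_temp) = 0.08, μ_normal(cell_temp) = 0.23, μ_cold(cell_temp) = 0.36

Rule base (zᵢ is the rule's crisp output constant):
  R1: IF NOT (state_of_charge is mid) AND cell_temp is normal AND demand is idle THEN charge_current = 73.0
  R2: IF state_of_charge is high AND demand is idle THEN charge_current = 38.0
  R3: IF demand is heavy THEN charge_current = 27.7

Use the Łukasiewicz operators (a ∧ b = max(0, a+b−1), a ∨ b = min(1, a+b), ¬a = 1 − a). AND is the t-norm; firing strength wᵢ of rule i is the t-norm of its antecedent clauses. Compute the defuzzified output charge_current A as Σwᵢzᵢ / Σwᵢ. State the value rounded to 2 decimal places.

R1 (z=73.0): ¬mid=1−0.31=0.69, normal=0.23, idle=0.51; AND[max(0, a+b−1)] → w = 0.00
R2 (z=38.0): high=0.09, idle=0.51; AND[max(0, a+b−1)] → w = 0.00
R3 (z=27.7): heavy=0.59 → w = 0.59
Weighted average = (0.00·73.0 + 0.00·38.0 + 0.59·27.7) / (0.00 + 0.00 + 0.59)
  = 16.3430 / 0.5900 = 27.70

27.70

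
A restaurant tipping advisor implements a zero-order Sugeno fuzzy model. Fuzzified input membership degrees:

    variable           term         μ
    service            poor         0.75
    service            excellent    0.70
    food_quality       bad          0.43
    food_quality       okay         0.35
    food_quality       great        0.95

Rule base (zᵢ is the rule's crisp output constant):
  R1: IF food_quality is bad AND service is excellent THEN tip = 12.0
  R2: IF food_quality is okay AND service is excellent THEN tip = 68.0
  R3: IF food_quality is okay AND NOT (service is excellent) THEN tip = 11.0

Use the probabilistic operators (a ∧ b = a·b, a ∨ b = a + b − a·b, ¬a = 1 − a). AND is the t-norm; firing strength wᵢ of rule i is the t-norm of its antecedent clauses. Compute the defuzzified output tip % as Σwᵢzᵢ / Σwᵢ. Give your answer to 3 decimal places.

32.914

R1 (z=12.0): bad=0.43, excellent=0.70; AND[a·b] → w = 0.3010
R2 (z=68.0): okay=0.35, excellent=0.70; AND[a·b] → w = 0.2450
R3 (z=11.0): okay=0.35, ¬excellent=1−0.70=0.30; AND[a·b] → w = 0.1050
Weighted average = (0.3010·12.0 + 0.2450·68.0 + 0.1050·11.0) / (0.3010 + 0.2450 + 0.1050)
  = 21.4270 / 0.6510 = 32.914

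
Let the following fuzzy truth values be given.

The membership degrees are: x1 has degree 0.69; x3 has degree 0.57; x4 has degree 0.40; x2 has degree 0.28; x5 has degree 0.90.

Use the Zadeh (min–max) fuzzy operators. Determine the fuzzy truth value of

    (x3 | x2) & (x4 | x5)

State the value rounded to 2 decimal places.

x3 | x2 = max(a, b) on (0.57, 0.28) = 0.57
x4 | x5 = max(a, b) on (0.40, 0.90) = 0.90
(x3 | x2) & (x4 | x5) = min(a, b) on (0.57, 0.90) = 0.57

0.57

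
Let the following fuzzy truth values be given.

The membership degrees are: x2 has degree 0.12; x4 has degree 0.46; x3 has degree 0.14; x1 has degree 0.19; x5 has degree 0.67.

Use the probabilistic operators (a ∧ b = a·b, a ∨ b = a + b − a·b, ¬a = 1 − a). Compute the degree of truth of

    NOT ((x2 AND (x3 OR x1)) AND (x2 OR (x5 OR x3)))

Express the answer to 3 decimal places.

x3 OR x1 = a + b − a·b on (0.1400, 0.1900) = 0.3034
x2 AND (x3 OR x1) = a·b on (0.1200, 0.3034) = 0.0364
x5 OR x3 = a + b − a·b on (0.6700, 0.1400) = 0.7162
x2 OR (x5 OR x3) = a + b − a·b on (0.1200, 0.7162) = 0.7503
(x2 AND (x3 OR x1)) AND (x2 OR (x5 OR x3)) = a·b on (0.0364, 0.7503) = 0.0273
NOT ((x2 AND (x3 OR x1)) AND (x2 OR (x5 OR x3))) = 1 − 0.0273 = 0.9727

0.973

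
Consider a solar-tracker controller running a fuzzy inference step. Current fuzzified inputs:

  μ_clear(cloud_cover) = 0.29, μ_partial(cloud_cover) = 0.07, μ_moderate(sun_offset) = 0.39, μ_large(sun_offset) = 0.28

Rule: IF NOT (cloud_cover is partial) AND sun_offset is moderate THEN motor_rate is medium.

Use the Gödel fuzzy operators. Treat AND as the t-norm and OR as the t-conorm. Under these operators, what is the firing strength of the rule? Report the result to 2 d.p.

firing strength: ¬partial=1−0.07=0.93, moderate=0.39; AND[min(a, b)] → w = 0.39

0.39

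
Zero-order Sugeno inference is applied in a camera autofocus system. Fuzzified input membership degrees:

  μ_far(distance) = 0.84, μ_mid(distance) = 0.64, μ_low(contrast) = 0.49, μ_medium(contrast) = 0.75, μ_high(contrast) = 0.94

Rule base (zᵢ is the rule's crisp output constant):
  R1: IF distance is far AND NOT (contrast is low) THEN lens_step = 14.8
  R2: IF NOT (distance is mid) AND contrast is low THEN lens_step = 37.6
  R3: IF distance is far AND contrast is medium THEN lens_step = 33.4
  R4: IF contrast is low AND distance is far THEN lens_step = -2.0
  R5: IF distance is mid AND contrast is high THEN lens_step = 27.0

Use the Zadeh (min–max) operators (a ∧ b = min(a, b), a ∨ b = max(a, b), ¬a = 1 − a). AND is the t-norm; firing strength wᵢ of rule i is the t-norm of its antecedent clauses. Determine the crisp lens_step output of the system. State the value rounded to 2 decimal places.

R1 (z=14.8): far=0.84, ¬low=1−0.49=0.51; AND[min(a, b)] → w = 0.51
R2 (z=37.6): ¬mid=1−0.64=0.36, low=0.49; AND[min(a, b)] → w = 0.36
R3 (z=33.4): far=0.84, medium=0.75; AND[min(a, b)] → w = 0.75
R4 (z=-2.0): low=0.49, far=0.84; AND[min(a, b)] → w = 0.49
R5 (z=27.0): mid=0.64, high=0.94; AND[min(a, b)] → w = 0.64
Weighted average = (0.51·14.8 + 0.36·37.6 + 0.75·33.4 + 0.49·-2.0 + 0.64·27.0) / (0.51 + 0.36 + 0.75 + 0.49 + 0.64)
  = 62.4340 / 2.7500 = 22.70

22.70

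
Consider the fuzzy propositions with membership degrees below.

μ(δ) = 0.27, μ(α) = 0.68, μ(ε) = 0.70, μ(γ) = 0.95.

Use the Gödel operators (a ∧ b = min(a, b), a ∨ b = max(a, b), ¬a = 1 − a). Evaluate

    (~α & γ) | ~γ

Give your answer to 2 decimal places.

0.32

~α = 1 − 0.68 = 0.32
~α & γ = min(a, b) on (0.32, 0.95) = 0.32
~γ = 1 − 0.95 = 0.05
(~α & γ) | ~γ = max(a, b) on (0.32, 0.05) = 0.32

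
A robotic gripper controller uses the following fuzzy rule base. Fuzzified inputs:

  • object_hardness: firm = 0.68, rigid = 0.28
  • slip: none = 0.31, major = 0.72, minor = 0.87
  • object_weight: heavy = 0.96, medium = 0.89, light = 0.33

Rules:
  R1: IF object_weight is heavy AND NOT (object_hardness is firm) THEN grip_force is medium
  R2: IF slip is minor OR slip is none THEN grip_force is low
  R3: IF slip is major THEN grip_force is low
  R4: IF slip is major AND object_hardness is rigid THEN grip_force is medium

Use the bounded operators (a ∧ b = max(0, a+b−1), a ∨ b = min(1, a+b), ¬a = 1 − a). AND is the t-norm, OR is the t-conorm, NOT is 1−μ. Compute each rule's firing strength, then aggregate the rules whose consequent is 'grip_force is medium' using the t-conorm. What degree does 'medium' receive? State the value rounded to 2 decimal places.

0.28

R1: heavy=0.96, ¬firm=1−0.68=0.32; AND[max(0, a+b−1)] → w = 0.28
R2: minor=0.87, none=0.31; OR[min(1, a+b)] → w = 1.00
R3: major=0.72 → w = 0.72
R4: major=0.72, rigid=0.28; AND[max(0, a+b−1)] → w = 0.00
Rules with consequent 'medium': {R1, R4} → strengths 0.28, 0.00
Aggregate via t-conorm [min(1, a+b)]: 0.28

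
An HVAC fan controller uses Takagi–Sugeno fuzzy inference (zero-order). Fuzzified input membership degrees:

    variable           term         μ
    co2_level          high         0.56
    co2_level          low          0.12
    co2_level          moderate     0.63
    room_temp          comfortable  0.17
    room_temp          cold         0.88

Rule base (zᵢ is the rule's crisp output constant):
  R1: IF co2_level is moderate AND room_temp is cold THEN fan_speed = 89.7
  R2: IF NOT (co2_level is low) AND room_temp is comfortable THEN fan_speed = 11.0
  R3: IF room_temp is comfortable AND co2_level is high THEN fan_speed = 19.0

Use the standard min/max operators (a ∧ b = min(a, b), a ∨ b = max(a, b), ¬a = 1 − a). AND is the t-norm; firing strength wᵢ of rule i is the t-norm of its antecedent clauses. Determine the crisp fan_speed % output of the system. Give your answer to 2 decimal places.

R1 (z=89.7): moderate=0.63, cold=0.88; AND[min(a, b)] → w = 0.63
R2 (z=11.0): ¬low=1−0.12=0.88, comfortable=0.17; AND[min(a, b)] → w = 0.17
R3 (z=19.0): comfortable=0.17, high=0.56; AND[min(a, b)] → w = 0.17
Weighted average = (0.63·89.7 + 0.17·11.0 + 0.17·19.0) / (0.63 + 0.17 + 0.17)
  = 61.6110 / 0.9700 = 63.52

63.52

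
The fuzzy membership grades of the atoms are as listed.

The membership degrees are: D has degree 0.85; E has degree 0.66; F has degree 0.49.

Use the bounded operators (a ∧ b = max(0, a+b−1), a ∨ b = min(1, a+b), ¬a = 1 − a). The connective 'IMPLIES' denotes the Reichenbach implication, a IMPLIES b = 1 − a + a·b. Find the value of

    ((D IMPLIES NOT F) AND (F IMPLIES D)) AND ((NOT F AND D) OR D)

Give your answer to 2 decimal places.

0.51

NOT F = 1 − 0.49 = 0.51
D IMPLIES NOT F  [Reichenbach: 1 − a + a·b] with a=0.85, b=0.51 → 0.58
F IMPLIES D  [Reichenbach: 1 − a + a·b] with a=0.49, b=0.85 → 0.93
(D IMPLIES NOT F) AND (F IMPLIES D) = max(0, a+b−1) on (0.58, 0.93) = 0.51
NOT F = 1 − 0.49 = 0.51
NOT F AND D = max(0, a+b−1) on (0.51, 0.85) = 0.36
(NOT F AND D) OR D = min(1, a+b) on (0.36, 0.85) = 1.00
((D IMPLIES NOT F) AND (F IMPLIES D)) AND ((NOT F AND D) OR D) = max(0, a+b−1) on (0.51, 1.00) = 0.51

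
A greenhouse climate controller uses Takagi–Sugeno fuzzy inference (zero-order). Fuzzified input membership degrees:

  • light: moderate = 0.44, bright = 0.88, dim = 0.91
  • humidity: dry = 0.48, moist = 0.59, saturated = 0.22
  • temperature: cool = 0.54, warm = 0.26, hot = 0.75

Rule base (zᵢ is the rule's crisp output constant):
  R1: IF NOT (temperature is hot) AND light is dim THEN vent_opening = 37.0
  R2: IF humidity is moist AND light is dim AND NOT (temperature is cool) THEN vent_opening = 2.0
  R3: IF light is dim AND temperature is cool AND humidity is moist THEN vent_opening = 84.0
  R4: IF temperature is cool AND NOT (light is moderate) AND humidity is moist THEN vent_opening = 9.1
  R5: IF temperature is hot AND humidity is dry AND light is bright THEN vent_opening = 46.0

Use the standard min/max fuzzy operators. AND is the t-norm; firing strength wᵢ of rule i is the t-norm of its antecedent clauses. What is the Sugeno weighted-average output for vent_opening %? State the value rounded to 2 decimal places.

36.35

R1 (z=37.0): ¬hot=1−0.75=0.25, dim=0.91; AND[min(a, b)] → w = 0.25
R2 (z=2.0): moist=0.59, dim=0.91, ¬cool=1−0.54=0.46; AND[min(a, b)] → w = 0.46
R3 (z=84.0): dim=0.91, cool=0.54, moist=0.59; AND[min(a, b)] → w = 0.54
R4 (z=9.1): cool=0.54, ¬moderate=1−0.44=0.56, moist=0.59; AND[min(a, b)] → w = 0.54
R5 (z=46.0): hot=0.75, dry=0.48, bright=0.88; AND[min(a, b)] → w = 0.48
Weighted average = (0.25·37.0 + 0.46·2.0 + 0.54·84.0 + 0.54·9.1 + 0.48·46.0) / (0.25 + 0.46 + 0.54 + 0.54 + 0.48)
  = 82.5240 / 2.2700 = 36.35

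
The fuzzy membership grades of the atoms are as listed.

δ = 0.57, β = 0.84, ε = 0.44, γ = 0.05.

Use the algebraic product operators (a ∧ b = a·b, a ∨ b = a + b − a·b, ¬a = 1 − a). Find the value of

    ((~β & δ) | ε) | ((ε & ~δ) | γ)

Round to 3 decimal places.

0.608

~β = 1 − 0.8400 = 0.1600
~β & δ = a·b on (0.1600, 0.5700) = 0.0912
(~β & δ) | ε = a + b − a·b on (0.0912, 0.4400) = 0.4911
~δ = 1 − 0.5700 = 0.4300
ε & ~δ = a·b on (0.4400, 0.4300) = 0.1892
(ε & ~δ) | γ = a + b − a·b on (0.1892, 0.0500) = 0.2297
((~β & δ) | ε) | ((ε & ~δ) | γ) = a + b − a·b on (0.4911, 0.2297) = 0.6080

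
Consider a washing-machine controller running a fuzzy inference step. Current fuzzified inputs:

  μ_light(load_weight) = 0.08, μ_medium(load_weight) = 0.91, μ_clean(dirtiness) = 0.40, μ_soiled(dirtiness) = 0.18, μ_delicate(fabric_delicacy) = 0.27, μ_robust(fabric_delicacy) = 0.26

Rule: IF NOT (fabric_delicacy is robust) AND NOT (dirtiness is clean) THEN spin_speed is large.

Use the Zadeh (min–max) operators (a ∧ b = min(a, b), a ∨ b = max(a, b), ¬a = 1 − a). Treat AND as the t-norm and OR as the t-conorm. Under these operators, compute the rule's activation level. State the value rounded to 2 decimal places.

0.60

firing strength: ¬robust=1−0.26=0.74, ¬clean=1−0.40=0.60; AND[min(a, b)] → w = 0.60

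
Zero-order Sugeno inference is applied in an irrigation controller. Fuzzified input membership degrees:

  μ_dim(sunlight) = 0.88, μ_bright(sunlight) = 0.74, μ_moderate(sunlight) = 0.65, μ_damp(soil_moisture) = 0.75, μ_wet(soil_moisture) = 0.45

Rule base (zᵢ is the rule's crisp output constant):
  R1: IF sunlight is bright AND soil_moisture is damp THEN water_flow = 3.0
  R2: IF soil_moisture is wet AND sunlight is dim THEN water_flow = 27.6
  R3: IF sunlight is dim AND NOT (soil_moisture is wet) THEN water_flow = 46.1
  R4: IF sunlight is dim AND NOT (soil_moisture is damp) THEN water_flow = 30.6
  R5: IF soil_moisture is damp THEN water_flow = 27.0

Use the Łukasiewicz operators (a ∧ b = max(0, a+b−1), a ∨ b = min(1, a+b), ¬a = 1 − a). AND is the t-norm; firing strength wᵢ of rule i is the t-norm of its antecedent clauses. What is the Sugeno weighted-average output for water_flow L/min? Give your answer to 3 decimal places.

R1 (z=3.0): bright=0.74, damp=0.75; AND[max(0, a+b−1)] → w = 0.49
R2 (z=27.6): wet=0.45, dim=0.88; AND[max(0, a+b−1)] → w = 0.33
R3 (z=46.1): dim=0.88, ¬wet=1−0.45=0.55; AND[max(0, a+b−1)] → w = 0.43
R4 (z=30.6): dim=0.88, ¬damp=1−0.75=0.25; AND[max(0, a+b−1)] → w = 0.13
R5 (z=27.0): damp=0.75 → w = 0.75
Weighted average = (0.49·3.0 + 0.33·27.6 + 0.43·46.1 + 0.13·30.6 + 0.75·27.0) / (0.49 + 0.33 + 0.43 + 0.13 + 0.75)
  = 54.6290 / 2.1300 = 25.647

25.647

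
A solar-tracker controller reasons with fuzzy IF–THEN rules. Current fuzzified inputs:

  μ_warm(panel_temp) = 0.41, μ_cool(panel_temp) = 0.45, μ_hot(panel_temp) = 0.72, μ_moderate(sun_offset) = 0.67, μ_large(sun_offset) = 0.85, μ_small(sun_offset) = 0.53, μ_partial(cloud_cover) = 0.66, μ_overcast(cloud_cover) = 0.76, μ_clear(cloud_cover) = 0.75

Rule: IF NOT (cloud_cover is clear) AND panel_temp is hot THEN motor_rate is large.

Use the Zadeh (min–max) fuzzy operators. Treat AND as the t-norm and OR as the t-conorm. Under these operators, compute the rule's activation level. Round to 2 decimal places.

firing strength: ¬clear=1−0.75=0.25, hot=0.72; AND[min(a, b)] → w = 0.25

0.25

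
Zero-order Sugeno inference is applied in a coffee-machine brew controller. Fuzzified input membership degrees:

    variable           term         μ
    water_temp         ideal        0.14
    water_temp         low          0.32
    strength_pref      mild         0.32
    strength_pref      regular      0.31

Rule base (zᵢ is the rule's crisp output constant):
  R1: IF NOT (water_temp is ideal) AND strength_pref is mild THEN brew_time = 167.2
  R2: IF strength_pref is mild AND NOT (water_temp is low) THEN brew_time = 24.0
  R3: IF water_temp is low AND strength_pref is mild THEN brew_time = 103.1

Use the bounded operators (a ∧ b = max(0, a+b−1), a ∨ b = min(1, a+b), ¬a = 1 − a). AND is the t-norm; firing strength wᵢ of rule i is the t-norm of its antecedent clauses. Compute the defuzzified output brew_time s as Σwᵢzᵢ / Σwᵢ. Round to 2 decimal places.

R1 (z=167.2): ¬ideal=1−0.14=0.86, mild=0.32; AND[max(0, a+b−1)] → w = 0.18
R2 (z=24.0): mild=0.32, ¬low=1−0.32=0.68; AND[max(0, a+b−1)] → w = 0.00
R3 (z=103.1): low=0.32, mild=0.32; AND[max(0, a+b−1)] → w = 0.00
Weighted average = (0.18·167.2 + 0.00·24.0 + 0.00·103.1) / (0.18 + 0.00 + 0.00)
  = 30.0960 / 0.1800 = 167.20

167.20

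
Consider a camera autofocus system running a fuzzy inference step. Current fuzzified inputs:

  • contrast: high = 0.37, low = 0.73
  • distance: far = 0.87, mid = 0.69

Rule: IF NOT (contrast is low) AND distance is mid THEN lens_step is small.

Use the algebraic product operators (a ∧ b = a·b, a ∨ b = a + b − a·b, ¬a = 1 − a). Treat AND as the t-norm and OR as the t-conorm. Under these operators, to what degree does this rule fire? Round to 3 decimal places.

firing strength: ¬low=1−0.73=0.27, mid=0.69; AND[a·b] → w = 0.1863

0.186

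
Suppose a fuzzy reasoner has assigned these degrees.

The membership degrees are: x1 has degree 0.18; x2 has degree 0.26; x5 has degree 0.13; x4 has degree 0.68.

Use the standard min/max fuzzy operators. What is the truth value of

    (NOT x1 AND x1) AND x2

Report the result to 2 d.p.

NOT x1 = 1 − 0.18 = 0.82
NOT x1 AND x1 = min(a, b) on (0.82, 0.18) = 0.18
(NOT x1 AND x1) AND x2 = min(a, b) on (0.18, 0.26) = 0.18

0.18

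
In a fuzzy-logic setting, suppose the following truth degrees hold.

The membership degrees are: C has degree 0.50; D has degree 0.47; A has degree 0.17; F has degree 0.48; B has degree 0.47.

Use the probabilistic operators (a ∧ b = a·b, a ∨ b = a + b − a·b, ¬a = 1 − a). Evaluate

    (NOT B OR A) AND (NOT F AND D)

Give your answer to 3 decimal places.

0.149

NOT B = 1 − 0.4700 = 0.5300
NOT B OR A = a + b − a·b on (0.5300, 0.1700) = 0.6099
NOT F = 1 − 0.4800 = 0.5200
NOT F AND D = a·b on (0.5200, 0.4700) = 0.2444
(NOT B OR A) AND (NOT F AND D) = a·b on (0.6099, 0.2444) = 0.1491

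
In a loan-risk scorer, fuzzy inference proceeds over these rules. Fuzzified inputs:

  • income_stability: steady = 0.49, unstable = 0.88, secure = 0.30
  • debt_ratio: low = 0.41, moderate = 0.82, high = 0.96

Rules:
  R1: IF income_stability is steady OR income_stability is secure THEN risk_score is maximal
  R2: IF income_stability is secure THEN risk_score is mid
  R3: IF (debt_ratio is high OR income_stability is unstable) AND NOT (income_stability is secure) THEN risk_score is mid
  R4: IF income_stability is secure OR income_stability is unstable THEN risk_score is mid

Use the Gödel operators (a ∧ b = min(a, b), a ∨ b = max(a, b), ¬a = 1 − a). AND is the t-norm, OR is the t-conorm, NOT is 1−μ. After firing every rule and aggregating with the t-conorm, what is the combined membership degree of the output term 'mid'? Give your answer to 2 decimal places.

R1: steady=0.49, secure=0.30; OR[max(a, b)] → w = 0.49
R2: secure=0.30 → w = 0.30
R3: (high=0.96 OR unstable=0.88) = 0.96; AND[min(a, b)] with ¬secure=1−0.30=0.70 → w = 0.70
R4: secure=0.30, unstable=0.88; OR[max(a, b)] → w = 0.88
Rules with consequent 'mid': {R2, R3, R4} → strengths 0.30, 0.70, 0.88
Aggregate via t-conorm [max(a, b)]: 0.88

0.88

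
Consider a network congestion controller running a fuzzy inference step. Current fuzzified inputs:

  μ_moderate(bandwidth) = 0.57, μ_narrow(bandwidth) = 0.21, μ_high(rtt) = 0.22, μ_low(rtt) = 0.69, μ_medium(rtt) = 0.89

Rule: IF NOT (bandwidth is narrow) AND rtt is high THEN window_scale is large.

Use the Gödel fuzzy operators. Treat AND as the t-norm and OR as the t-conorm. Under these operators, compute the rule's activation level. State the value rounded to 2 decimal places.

0.22

firing strength: ¬narrow=1−0.21=0.79, high=0.22; AND[min(a, b)] → w = 0.22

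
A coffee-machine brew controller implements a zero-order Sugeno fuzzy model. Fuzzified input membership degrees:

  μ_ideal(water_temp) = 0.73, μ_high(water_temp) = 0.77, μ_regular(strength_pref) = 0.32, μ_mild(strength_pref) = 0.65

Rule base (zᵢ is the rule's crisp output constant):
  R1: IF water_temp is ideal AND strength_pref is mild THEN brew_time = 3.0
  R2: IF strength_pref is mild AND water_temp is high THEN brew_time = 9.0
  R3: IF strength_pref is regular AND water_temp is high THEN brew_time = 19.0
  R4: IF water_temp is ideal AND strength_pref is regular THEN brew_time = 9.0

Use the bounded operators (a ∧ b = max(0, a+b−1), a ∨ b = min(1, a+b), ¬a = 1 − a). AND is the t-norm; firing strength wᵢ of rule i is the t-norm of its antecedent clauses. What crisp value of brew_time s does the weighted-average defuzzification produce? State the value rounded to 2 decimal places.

7.53

R1 (z=3.0): ideal=0.73, mild=0.65; AND[max(0, a+b−1)] → w = 0.38
R2 (z=9.0): mild=0.65, high=0.77; AND[max(0, a+b−1)] → w = 0.42
R3 (z=19.0): regular=0.32, high=0.77; AND[max(0, a+b−1)] → w = 0.09
R4 (z=9.0): ideal=0.73, regular=0.32; AND[max(0, a+b−1)] → w = 0.05
Weighted average = (0.38·3.0 + 0.42·9.0 + 0.09·19.0 + 0.05·9.0) / (0.38 + 0.42 + 0.09 + 0.05)
  = 7.0800 / 0.9400 = 7.53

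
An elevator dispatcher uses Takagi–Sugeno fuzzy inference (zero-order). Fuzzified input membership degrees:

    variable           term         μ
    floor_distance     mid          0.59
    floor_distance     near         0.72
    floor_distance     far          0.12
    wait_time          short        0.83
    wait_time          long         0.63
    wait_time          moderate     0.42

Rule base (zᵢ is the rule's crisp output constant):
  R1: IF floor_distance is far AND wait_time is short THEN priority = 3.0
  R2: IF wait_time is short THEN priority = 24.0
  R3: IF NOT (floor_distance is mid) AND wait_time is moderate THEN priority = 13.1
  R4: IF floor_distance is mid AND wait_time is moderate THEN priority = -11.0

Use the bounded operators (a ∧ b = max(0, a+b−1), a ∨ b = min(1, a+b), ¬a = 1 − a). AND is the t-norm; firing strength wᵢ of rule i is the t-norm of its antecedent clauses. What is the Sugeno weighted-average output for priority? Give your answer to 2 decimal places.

R1 (z=3.0): far=0.12, short=0.83; AND[max(0, a+b−1)] → w = 0.00
R2 (z=24.0): short=0.83 → w = 0.83
R3 (z=13.1): ¬mid=1−0.59=0.41, moderate=0.42; AND[max(0, a+b−1)] → w = 0.00
R4 (z=-11.0): mid=0.59, moderate=0.42; AND[max(0, a+b−1)] → w = 0.01
Weighted average = (0.00·3.0 + 0.83·24.0 + 0.00·13.1 + 0.01·-11.0) / (0.00 + 0.83 + 0.00 + 0.01)
  = 19.8100 / 0.8400 = 23.58

23.58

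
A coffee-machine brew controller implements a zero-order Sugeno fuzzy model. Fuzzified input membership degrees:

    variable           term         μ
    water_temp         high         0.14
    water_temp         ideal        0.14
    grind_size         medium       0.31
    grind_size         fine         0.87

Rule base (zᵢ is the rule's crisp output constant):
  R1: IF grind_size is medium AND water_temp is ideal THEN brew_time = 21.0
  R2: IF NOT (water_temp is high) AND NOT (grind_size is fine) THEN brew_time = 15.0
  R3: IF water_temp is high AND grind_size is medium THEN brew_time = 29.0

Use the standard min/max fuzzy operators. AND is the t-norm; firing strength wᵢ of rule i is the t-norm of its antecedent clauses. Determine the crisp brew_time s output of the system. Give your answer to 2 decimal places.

R1 (z=21.0): medium=0.31, ideal=0.14; AND[min(a, b)] → w = 0.14
R2 (z=15.0): ¬high=1−0.14=0.86, ¬fine=1−0.87=0.13; AND[min(a, b)] → w = 0.13
R3 (z=29.0): high=0.14, medium=0.31; AND[min(a, b)] → w = 0.14
Weighted average = (0.14·21.0 + 0.13·15.0 + 0.14·29.0) / (0.14 + 0.13 + 0.14)
  = 8.9500 / 0.4100 = 21.83

21.83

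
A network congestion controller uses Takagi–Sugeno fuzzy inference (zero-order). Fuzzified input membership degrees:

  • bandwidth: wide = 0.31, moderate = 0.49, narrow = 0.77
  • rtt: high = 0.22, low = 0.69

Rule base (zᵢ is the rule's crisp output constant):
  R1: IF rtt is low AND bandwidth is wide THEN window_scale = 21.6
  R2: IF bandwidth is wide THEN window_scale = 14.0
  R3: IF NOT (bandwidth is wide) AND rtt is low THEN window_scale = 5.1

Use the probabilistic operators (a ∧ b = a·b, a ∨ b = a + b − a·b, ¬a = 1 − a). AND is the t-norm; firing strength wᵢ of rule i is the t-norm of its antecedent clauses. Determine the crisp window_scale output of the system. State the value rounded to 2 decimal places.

R1 (z=21.6): low=0.69, wide=0.31; AND[a·b] → w = 0.2139
R2 (z=14.0): wide=0.31 → w = 0.3100
R3 (z=5.1): ¬wide=1−0.31=0.69, low=0.69; AND[a·b] → w = 0.4761
Weighted average = (0.2139·21.6 + 0.3100·14.0 + 0.4761·5.1) / (0.2139 + 0.3100 + 0.4761)
  = 11.3883 / 1.0000 = 11.39

11.39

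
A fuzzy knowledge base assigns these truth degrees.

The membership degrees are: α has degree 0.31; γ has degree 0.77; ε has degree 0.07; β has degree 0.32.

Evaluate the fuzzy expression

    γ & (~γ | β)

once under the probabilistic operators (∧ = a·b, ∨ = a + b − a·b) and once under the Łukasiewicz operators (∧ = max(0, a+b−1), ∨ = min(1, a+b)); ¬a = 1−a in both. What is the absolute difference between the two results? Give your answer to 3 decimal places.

0.047

Under probabilistic:
  ~γ = 1 − 0.7700 = 0.2300
  ~γ | β = a + b − a·b on (0.2300, 0.3200) = 0.4764
  γ & (~γ | β) = a·b on (0.7700, 0.4764) = 0.3668
  → value = 0.3668
Under Łukasiewicz:
  ~γ = 1 − 0.77 = 0.23
  ~γ | β = min(1, a+b) on (0.23, 0.32) = 0.55
  γ & (~γ | β) = max(0, a+b−1) on (0.77, 0.55) = 0.32
  → value = 0.3200
|0.3668 − 0.3200| = 0.047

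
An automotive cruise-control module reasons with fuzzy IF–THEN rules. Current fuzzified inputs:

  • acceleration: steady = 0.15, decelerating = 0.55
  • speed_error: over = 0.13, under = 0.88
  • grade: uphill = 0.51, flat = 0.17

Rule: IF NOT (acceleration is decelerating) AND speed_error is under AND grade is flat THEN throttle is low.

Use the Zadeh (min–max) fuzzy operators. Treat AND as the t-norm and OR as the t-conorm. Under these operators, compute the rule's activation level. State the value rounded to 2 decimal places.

firing strength: ¬decelerating=1−0.55=0.45, under=0.88, flat=0.17; AND[min(a, b)] → w = 0.17

0.17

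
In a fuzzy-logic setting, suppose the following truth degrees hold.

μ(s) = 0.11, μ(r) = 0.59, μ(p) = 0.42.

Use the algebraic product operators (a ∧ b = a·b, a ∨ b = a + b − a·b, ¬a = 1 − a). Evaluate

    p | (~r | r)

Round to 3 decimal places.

0.860

~r = 1 − 0.5900 = 0.4100
~r | r = a + b − a·b on (0.4100, 0.5900) = 0.7581
p | (~r | r) = a + b − a·b on (0.4200, 0.7581) = 0.8597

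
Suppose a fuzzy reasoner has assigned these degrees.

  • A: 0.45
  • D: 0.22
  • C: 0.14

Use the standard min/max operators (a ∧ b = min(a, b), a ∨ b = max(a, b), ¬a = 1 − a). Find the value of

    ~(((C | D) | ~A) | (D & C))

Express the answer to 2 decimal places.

0.45

C | D = max(a, b) on (0.14, 0.22) = 0.22
~A = 1 − 0.45 = 0.55
(C | D) | ~A = max(a, b) on (0.22, 0.55) = 0.55
D & C = min(a, b) on (0.22, 0.14) = 0.14
((C | D) | ~A) | (D & C) = max(a, b) on (0.55, 0.14) = 0.55
~(((C | D) | ~A) | (D & C)) = 1 − 0.55 = 0.45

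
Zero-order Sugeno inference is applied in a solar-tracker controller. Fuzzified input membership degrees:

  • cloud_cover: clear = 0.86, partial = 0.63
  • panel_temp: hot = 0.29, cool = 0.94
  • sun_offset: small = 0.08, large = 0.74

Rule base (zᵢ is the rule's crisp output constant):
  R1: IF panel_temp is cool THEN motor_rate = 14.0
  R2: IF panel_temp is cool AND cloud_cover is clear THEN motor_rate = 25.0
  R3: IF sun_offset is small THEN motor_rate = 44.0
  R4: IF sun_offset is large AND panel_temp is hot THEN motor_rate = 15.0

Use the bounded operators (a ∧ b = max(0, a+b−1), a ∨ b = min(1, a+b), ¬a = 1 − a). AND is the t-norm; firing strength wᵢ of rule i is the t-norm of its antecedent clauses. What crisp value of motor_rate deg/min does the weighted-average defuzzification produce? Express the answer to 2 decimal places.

20.07

R1 (z=14.0): cool=0.94 → w = 0.94
R2 (z=25.0): cool=0.94, clear=0.86; AND[max(0, a+b−1)] → w = 0.80
R3 (z=44.0): small=0.08 → w = 0.08
R4 (z=15.0): large=0.74, hot=0.29; AND[max(0, a+b−1)] → w = 0.03
Weighted average = (0.94·14.0 + 0.80·25.0 + 0.08·44.0 + 0.03·15.0) / (0.94 + 0.80 + 0.08 + 0.03)
  = 37.1300 / 1.8500 = 20.07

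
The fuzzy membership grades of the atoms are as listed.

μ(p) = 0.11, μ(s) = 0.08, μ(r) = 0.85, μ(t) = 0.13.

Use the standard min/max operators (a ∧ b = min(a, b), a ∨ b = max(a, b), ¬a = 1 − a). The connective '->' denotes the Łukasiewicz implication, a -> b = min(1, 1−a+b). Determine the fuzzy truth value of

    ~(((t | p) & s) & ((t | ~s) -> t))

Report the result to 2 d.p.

0.92

t | p = max(a, b) on (0.13, 0.11) = 0.13
(t | p) & s = min(a, b) on (0.13, 0.08) = 0.08
~s = 1 − 0.08 = 0.92
t | ~s = max(a, b) on (0.13, 0.92) = 0.92
(t | ~s) -> t  [Łukasiewicz: min(1, 1−a+b)] with a=0.92, b=0.13 → 0.21
((t | p) & s) & ((t | ~s) -> t) = min(a, b) on (0.08, 0.21) = 0.08
~(((t | p) & s) & ((t | ~s) -> t)) = 1 − 0.08 = 0.92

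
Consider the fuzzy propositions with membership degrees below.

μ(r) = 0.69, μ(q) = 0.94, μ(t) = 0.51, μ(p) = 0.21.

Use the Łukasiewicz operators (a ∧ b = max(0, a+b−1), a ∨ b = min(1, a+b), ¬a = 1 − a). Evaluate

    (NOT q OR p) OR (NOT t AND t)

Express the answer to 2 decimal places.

0.27

NOT q = 1 − 0.94 = 0.06
NOT q OR p = min(1, a+b) on (0.06, 0.21) = 0.27
NOT t = 1 − 0.51 = 0.49
NOT t AND t = max(0, a+b−1) on (0.49, 0.51) = 0.00
(NOT q OR p) OR (NOT t AND t) = min(1, a+b) on (0.27, 0.00) = 0.27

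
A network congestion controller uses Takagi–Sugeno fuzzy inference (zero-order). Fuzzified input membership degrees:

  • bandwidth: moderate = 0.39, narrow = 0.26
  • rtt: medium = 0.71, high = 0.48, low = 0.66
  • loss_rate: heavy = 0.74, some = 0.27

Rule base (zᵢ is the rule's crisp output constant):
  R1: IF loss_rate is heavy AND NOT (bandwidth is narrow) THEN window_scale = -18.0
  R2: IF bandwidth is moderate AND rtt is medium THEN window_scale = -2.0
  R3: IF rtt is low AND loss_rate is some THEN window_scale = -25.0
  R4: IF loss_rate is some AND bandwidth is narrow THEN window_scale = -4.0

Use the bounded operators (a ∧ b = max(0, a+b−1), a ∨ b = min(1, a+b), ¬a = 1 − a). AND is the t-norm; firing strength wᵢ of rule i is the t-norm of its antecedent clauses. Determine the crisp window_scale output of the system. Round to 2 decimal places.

-15.24

R1 (z=-18.0): heavy=0.74, ¬narrow=1−0.26=0.74; AND[max(0, a+b−1)] → w = 0.48
R2 (z=-2.0): moderate=0.39, medium=0.71; AND[max(0, a+b−1)] → w = 0.10
R3 (z=-25.0): low=0.66, some=0.27; AND[max(0, a+b−1)] → w = 0.00
R4 (z=-4.0): some=0.27, narrow=0.26; AND[max(0, a+b−1)] → w = 0.00
Weighted average = (0.48·-18.0 + 0.10·-2.0 + 0.00·-25.0 + 0.00·-4.0) / (0.48 + 0.10 + 0.00 + 0.00)
  = -8.8400 / 0.5800 = -15.24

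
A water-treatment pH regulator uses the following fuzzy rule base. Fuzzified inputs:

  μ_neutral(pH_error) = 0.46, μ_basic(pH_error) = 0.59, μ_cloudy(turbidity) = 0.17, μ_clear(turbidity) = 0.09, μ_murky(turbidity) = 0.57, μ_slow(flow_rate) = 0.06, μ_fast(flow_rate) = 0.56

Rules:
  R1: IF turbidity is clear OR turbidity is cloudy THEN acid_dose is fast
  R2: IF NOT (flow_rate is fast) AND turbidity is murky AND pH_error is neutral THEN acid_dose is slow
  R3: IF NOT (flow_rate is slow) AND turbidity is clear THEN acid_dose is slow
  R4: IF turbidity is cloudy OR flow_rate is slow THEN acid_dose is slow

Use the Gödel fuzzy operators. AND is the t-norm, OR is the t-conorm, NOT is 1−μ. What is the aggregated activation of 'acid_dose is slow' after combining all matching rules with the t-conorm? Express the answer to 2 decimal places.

R1: clear=0.09, cloudy=0.17; OR[max(a, b)] → w = 0.17
R2: ¬fast=1−0.56=0.44, murky=0.57, neutral=0.46; AND[min(a, b)] → w = 0.44
R3: ¬slow=1−0.06=0.94, clear=0.09; AND[min(a, b)] → w = 0.09
R4: cloudy=0.17, slow=0.06; OR[max(a, b)] → w = 0.17
Rules with consequent 'slow': {R2, R3, R4} → strengths 0.44, 0.09, 0.17
Aggregate via t-conorm [max(a, b)]: 0.44

0.44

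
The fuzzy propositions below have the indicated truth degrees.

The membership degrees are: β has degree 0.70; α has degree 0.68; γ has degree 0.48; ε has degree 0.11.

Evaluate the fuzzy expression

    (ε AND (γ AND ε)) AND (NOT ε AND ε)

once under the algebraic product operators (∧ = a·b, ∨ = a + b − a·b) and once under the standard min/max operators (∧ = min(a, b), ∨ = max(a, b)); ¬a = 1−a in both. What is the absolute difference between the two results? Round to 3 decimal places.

0.109

Under algebraic product:
  γ AND ε = a·b on (0.4800, 0.1100) = 0.0528
  ε AND (γ AND ε) = a·b on (0.1100, 0.0528) = 0.0058
  NOT ε = 1 − 0.1100 = 0.8900
  NOT ε AND ε = a·b on (0.8900, 0.1100) = 0.0979
  (ε AND (γ AND ε)) AND (NOT ε AND ε) = a·b on (0.0058, 0.0979) = 0.0006
  → value = 0.0006
Under standard min/max:
  γ AND ε = min(a, b) on (0.48, 0.11) = 0.11
  ε AND (γ AND ε) = min(a, b) on (0.11, 0.11) = 0.11
  NOT ε = 1 − 0.11 = 0.89
  NOT ε AND ε = min(a, b) on (0.89, 0.11) = 0.11
  (ε AND (γ AND ε)) AND (NOT ε AND ε) = min(a, b) on (0.11, 0.11) = 0.11
  → value = 0.1100
|0.0006 − 0.1100| = 0.109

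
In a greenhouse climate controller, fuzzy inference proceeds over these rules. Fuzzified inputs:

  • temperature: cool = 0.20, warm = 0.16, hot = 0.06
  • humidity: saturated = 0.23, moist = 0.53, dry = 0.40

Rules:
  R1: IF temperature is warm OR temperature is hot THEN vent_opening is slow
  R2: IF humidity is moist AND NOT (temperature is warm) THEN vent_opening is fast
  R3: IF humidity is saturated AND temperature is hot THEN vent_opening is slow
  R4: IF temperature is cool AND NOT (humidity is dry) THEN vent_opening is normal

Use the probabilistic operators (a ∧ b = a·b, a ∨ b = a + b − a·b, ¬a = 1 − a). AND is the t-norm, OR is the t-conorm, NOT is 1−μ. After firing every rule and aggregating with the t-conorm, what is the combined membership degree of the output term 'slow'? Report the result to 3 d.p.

0.221

R1: warm=0.16, hot=0.06; OR[a + b − a·b] → w = 0.2104
R2: moist=0.53, ¬warm=1−0.16=0.84; AND[a·b] → w = 0.4452
R3: saturated=0.23, hot=0.06; AND[a·b] → w = 0.0138
R4: cool=0.20, ¬dry=1−0.40=0.60; AND[a·b] → w = 0.1200
Rules with consequent 'slow': {R1, R3} → strengths 0.2104, 0.0138
Aggregate via t-conorm [a + b − a·b]: 0.2213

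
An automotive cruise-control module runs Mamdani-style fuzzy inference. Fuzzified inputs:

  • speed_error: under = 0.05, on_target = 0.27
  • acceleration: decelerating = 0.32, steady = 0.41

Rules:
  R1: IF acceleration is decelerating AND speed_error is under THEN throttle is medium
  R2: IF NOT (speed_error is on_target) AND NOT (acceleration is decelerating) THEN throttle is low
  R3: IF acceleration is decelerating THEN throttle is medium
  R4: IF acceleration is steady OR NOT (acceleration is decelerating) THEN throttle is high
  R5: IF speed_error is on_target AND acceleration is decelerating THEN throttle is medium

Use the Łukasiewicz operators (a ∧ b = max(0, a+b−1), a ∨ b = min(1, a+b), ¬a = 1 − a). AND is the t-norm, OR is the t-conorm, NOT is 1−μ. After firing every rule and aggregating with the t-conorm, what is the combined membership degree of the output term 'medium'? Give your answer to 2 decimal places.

R1: decelerating=0.32, under=0.05; AND[max(0, a+b−1)] → w = 0.00
R2: ¬on_target=1−0.27=0.73, ¬decelerating=1−0.32=0.68; AND[max(0, a+b−1)] → w = 0.41
R3: decelerating=0.32 → w = 0.32
R4: steady=0.41, ¬decelerating=1−0.32=0.68; OR[min(1, a+b)] → w = 1.00
R5: on_target=0.27, decelerating=0.32; AND[max(0, a+b−1)] → w = 0.00
Rules with consequent 'medium': {R1, R3, R5} → strengths 0.00, 0.32, 0.00
Aggregate via t-conorm [min(1, a+b)]: 0.32

0.32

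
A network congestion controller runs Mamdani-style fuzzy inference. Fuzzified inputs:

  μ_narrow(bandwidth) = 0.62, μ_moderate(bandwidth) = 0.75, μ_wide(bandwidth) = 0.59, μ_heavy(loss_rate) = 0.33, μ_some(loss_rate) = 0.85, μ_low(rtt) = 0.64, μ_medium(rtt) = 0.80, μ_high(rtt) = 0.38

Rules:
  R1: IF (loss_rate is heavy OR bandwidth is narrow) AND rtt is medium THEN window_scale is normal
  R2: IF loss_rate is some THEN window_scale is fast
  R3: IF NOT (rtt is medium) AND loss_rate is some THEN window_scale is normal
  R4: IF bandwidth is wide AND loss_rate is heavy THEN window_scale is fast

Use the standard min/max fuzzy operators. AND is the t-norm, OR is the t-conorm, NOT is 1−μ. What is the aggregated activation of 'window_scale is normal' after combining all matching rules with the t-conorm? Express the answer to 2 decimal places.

0.62

R1: (heavy=0.33 OR narrow=0.62) = 0.62; AND[min(a, b)] with medium=0.80 → w = 0.62
R2: some=0.85 → w = 0.85
R3: ¬medium=1−0.80=0.20, some=0.85; AND[min(a, b)] → w = 0.20
R4: wide=0.59, heavy=0.33; AND[min(a, b)] → w = 0.33
Rules with consequent 'normal': {R1, R3} → strengths 0.62, 0.20
Aggregate via t-conorm [max(a, b)]: 0.62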